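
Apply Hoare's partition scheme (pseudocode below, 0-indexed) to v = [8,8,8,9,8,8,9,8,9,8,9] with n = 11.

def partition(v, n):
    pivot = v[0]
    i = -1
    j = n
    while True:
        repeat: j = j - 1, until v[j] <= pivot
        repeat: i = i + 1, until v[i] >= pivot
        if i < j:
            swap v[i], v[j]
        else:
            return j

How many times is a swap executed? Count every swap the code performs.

4

pivot = v[0] = 8; i = -1, j = 11
j→9 (v[9]=8≤8), i→0 (v[0]=8≥8); i<j, swap → [8,8,8,9,8,8,9,8,9,8,9]
j→7 (v[7]=8≤8), i→1 (v[1]=8≥8); i<j, swap → [8,8,8,9,8,8,9,8,9,8,9]
j→5 (v[5]=8≤8), i→2 (v[2]=8≥8); i<j, swap → [8,8,8,9,8,8,9,8,9,8,9]
j→4 (v[4]=8≤8), i→3 (v[3]=9≥8); i<j, swap → [8,8,8,8,9,8,9,8,9,8,9]
j→3, i→4; i≥j, return j=3. v = [8,8,8,8,9,8,9,8,9,8,9]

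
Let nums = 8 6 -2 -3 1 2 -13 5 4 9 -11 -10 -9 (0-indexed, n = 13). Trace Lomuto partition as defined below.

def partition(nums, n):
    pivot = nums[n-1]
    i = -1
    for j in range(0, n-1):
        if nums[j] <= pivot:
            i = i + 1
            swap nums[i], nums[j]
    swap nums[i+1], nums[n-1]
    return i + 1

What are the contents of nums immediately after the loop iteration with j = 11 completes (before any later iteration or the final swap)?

pivot = nums[12] = -9; i = -1
j=0: nums[0]=8 > -9 → no swap
j=1: nums[1]=6 > -9 → no swap
j=2: nums[2]=-2 > -9 → no swap
j=3: nums[3]=-3 > -9 → no swap
j=4: nums[4]=1 > -9 → no swap
j=5: nums[5]=2 > -9 → no swap
j=6: nums[6]=-13 ≤ -9 → i=0, swap nums[0],nums[6] → -13 6 -2 -3 1 2 8 5 4 9 -11 -10 -9
j=7: nums[7]=5 > -9 → no swap
j=8: nums[8]=4 > -9 → no swap
j=9: nums[9]=9 > -9 → no swap
j=10: nums[10]=-11 ≤ -9 → i=1, swap nums[1],nums[10] → -13 -11 -2 -3 1 2 8 5 4 9 6 -10 -9
j=11: nums[11]=-10 ≤ -9 → i=2, swap nums[2],nums[11] → -13 -11 -10 -3 1 2 8 5 4 9 6 -2 -9
(after j=11) nums = -13 -11 -10 -3 1 2 8 5 4 9 6 -2 -9

-13 -11 -10 -3 1 2 8 5 4 9 6 -2 -9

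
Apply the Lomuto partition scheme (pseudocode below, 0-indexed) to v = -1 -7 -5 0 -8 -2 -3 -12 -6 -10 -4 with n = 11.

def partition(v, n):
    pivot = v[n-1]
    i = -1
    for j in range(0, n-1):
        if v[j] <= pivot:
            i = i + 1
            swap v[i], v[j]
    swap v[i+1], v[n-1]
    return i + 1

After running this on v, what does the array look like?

-7 -5 -8 -12 -6 -10 -4 0 -1 -2 -3

pivot=-4, i=-1
j=0: -1>-4, skip
j=1: -7≤-4, i=0, swap(0,1) ⇒ -7 -1 -5 0 -8 -2 -3 -12 -6 -10 -4
j=2: -5≤-4, i=1, swap(1,2) ⇒ -7 -5 -1 0 -8 -2 -3 -12 -6 -10 -4
j=3: 0>-4, skip
j=4: -8≤-4, i=2, swap(2,4) ⇒ -7 -5 -8 0 -1 -2 -3 -12 -6 -10 -4
j=5: -2>-4, skip
j=6: -3>-4, skip
j=7: -12≤-4, i=3, swap(3,7) ⇒ -7 -5 -8 -12 -1 -2 -3 0 -6 -10 -4
j=8: -6≤-4, i=4, swap(4,8) ⇒ -7 -5 -8 -12 -6 -2 -3 0 -1 -10 -4
j=9: -10≤-4, i=5, swap(5,9) ⇒ -7 -5 -8 -12 -6 -10 -3 0 -1 -2 -4
swap(6,10) ⇒ -7 -5 -8 -12 -6 -10 -4 0 -1 -2 -3; return 6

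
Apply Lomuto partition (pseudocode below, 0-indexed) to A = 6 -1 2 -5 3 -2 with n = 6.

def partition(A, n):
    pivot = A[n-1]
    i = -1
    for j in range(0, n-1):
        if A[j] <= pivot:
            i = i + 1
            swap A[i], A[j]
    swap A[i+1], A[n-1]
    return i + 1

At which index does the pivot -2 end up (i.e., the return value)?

1

pivot=-2, i=-1
j=0: 6>-2, skip
j=1: -1>-2, skip
j=2: 2>-2, skip
j=3: -5≤-2, i=0, swap(0,3) ⇒ -5 -1 2 6 3 -2
j=4: 3>-2, skip
swap(1,5) ⇒ -5 -2 2 6 3 -1; return 1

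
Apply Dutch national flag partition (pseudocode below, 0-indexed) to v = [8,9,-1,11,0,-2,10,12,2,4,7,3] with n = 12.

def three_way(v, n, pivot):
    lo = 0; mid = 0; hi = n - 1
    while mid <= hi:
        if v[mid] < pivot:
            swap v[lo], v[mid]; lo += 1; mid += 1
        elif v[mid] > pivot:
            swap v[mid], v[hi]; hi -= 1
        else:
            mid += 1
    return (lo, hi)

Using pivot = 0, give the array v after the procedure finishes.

lo=0 mid=0 hi=11
8>0: swap(0,11), hi=10 ⇒ [3,9,-1,11,0,-2,10,12,2,4,7,8]
3>0: swap(0,10), hi=9 ⇒ [7,9,-1,11,0,-2,10,12,2,4,3,8]
7>0: swap(0,9), hi=8 ⇒ [4,9,-1,11,0,-2,10,12,2,7,3,8]
4>0: swap(0,8), hi=7 ⇒ [2,9,-1,11,0,-2,10,12,4,7,3,8]
2>0: swap(0,7), hi=6 ⇒ [12,9,-1,11,0,-2,10,2,4,7,3,8]
12>0: swap(0,6), hi=5 ⇒ [10,9,-1,11,0,-2,12,2,4,7,3,8]
10>0: swap(0,5), hi=4 ⇒ [-2,9,-1,11,0,10,12,2,4,7,3,8]
-2<0: swap(0,0), lo=1 mid=1 ⇒ [-2,9,-1,11,0,10,12,2,4,7,3,8]
9>0: swap(1,4), hi=3 ⇒ [-2,0,-1,11,9,10,12,2,4,7,3,8]
0=0: mid=2
-1<0: swap(1,2), lo=2 mid=3 ⇒ [-2,-1,0,11,9,10,12,2,4,7,3,8]
11>0: swap(3,3), hi=2 ⇒ [-2,-1,0,11,9,10,12,2,4,7,3,8]
done. lo=2 hi=2; v=[-2,-1,0,11,9,10,12,2,4,7,3,8]

[-2,-1,0,11,9,10,12,2,4,7,3,8]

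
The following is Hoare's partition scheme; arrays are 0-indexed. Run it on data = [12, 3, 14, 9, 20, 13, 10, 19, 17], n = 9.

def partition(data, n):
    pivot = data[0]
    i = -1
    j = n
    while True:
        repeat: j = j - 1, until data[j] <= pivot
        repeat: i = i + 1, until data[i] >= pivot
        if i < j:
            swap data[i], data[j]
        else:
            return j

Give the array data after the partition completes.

pivot = data[0] = 12; i = -1, j = 9
j→6 (data[6]=10≤12), i→0 (data[0]=12≥12); i<j, swap → [10, 3, 14, 9, 20, 13, 12, 19, 17]
j→3 (data[3]=9≤12), i→2 (data[2]=14≥12); i<j, swap → [10, 3, 9, 14, 20, 13, 12, 19, 17]
j→2, i→3; i≥j, return j=2. data = [10, 3, 9, 14, 20, 13, 12, 19, 17]

[10, 3, 9, 14, 20, 13, 12, 19, 17]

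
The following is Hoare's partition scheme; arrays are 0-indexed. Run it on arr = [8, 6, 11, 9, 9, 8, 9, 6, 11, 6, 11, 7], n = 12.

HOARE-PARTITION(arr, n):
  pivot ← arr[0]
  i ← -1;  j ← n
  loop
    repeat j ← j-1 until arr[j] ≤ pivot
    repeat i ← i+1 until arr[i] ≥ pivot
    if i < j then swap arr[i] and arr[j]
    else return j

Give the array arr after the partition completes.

pivot = arr[0] = 8; i = -1, j = 12
j→11 (arr[11]=7≤8), i→0 (arr[0]=8≥8); i<j, swap → [7, 6, 11, 9, 9, 8, 9, 6, 11, 6, 11, 8]
j→9 (arr[9]=6≤8), i→2 (arr[2]=11≥8); i<j, swap → [7, 6, 6, 9, 9, 8, 9, 6, 11, 11, 11, 8]
j→7 (arr[7]=6≤8), i→3 (arr[3]=9≥8); i<j, swap → [7, 6, 6, 6, 9, 8, 9, 9, 11, 11, 11, 8]
j→5 (arr[5]=8≤8), i→4 (arr[4]=9≥8); i<j, swap → [7, 6, 6, 6, 8, 9, 9, 9, 11, 11, 11, 8]
j→4, i→5; i≥j, return j=4. arr = [7, 6, 6, 6, 8, 9, 9, 9, 11, 11, 11, 8]

[7, 6, 6, 6, 8, 9, 9, 9, 11, 11, 11, 8]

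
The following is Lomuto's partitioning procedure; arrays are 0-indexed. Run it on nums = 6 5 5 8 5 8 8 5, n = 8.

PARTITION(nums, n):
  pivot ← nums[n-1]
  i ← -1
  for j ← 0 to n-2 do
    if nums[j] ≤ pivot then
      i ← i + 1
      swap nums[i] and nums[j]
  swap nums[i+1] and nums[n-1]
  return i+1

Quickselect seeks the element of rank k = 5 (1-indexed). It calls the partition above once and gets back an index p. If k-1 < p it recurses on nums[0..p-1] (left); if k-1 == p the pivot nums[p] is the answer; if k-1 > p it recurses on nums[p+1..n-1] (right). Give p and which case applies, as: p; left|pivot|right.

pivot = nums[7] = 5; i = -1
j=0: nums[0]=6 > 5 → no swap
j=1: nums[1]=5 ≤ 5 → i=0, swap nums[0],nums[1] → 5 6 5 8 5 8 8 5
j=2: nums[2]=5 ≤ 5 → i=1, swap nums[1],nums[2] → 5 5 6 8 5 8 8 5
j=3: nums[3]=8 > 5 → no swap
j=4: nums[4]=5 ≤ 5 → i=2, swap nums[2],nums[4] → 5 5 5 8 6 8 8 5
j=5: nums[5]=8 > 5 → no swap
j=6: nums[6]=8 > 5 → no swap
final swap nums[3],nums[7] → 5 5 5 5 6 8 8 8; return 3
p = 3; k-1 = 4 > 3 ⇒ right

3; right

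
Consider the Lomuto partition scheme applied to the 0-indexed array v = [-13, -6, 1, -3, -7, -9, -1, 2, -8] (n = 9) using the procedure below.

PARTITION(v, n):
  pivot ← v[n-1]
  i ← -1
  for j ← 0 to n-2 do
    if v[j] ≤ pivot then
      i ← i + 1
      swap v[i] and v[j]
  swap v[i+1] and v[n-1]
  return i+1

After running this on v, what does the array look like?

[-13, -9, -8, -3, -7, -6, -1, 2, 1]

pivot = v[8] = -8; i = -1
j=0: v[0]=-13 ≤ -8 → i=0, swap v[0],v[0] (no change) → [-13, -6, 1, -3, -7, -9, -1, 2, -8]
j=1: v[1]=-6 > -8 → no swap
j=2: v[2]=1 > -8 → no swap
j=3: v[3]=-3 > -8 → no swap
j=4: v[4]=-7 > -8 → no swap
j=5: v[5]=-9 ≤ -8 → i=1, swap v[1],v[5] → [-13, -9, 1, -3, -7, -6, -1, 2, -8]
j=6: v[6]=-1 > -8 → no swap
j=7: v[7]=2 > -8 → no swap
final swap v[2],v[8] → [-13, -9, -8, -3, -7, -6, -1, 2, 1]; return 2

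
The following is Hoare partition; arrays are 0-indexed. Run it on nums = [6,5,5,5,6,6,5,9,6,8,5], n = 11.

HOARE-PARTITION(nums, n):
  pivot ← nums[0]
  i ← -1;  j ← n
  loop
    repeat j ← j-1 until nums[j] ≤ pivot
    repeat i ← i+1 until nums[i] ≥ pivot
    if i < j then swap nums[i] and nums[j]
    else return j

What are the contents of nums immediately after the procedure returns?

pivot=6
j stops at 10 (5), i stops at 0 (6); swap ⇒ [5,5,5,5,6,6,5,9,6,8,6]
j stops at 8 (6), i stops at 4 (6); swap ⇒ [5,5,5,5,6,6,5,9,6,8,6]
j stops at 6 (5), i stops at 5 (6); swap ⇒ [5,5,5,5,6,5,6,9,6,8,6]
j stops at 5, i stops at 6; i≥j ⇒ return 5. nums=[5,5,5,5,6,5,6,9,6,8,6]

[5,5,5,5,6,5,6,9,6,8,6]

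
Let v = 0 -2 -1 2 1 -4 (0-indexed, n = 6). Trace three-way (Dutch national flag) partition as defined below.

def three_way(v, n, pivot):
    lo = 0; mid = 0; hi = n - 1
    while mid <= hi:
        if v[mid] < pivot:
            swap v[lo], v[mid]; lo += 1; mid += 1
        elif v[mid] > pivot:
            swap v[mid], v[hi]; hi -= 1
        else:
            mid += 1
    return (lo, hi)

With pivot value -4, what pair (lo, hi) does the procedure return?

lo=0 mid=0 hi=5
0>-4: swap(0,5), hi=4 ⇒ -4 -2 -1 2 1 0
-4=-4: mid=1
-2>-4: swap(1,4), hi=3 ⇒ -4 1 -1 2 -2 0
1>-4: swap(1,3), hi=2 ⇒ -4 2 -1 1 -2 0
2>-4: swap(1,2), hi=1 ⇒ -4 -1 2 1 -2 0
-1>-4: swap(1,1), hi=0 ⇒ -4 -1 2 1 -2 0
done. lo=0 hi=0; v=-4 -1 2 1 -2 0

(0, 0)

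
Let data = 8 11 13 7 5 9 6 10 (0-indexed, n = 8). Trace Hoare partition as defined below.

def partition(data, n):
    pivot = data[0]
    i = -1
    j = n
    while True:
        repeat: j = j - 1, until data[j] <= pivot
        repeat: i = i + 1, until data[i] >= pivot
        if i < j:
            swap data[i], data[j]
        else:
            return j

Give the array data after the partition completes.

6 5 7 13 11 9 8 10

pivot=8
j stops at 6 (6), i stops at 0 (8); swap ⇒ 6 11 13 7 5 9 8 10
j stops at 4 (5), i stops at 1 (11); swap ⇒ 6 5 13 7 11 9 8 10
j stops at 3 (7), i stops at 2 (13); swap ⇒ 6 5 7 13 11 9 8 10
j stops at 2, i stops at 3; i≥j ⇒ return 2. data=6 5 7 13 11 9 8 10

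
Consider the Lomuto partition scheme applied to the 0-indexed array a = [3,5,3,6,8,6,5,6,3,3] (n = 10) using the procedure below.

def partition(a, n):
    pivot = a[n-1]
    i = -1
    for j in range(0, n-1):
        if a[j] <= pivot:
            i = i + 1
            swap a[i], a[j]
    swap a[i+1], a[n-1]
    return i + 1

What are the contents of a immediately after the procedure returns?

[3,3,3,3,8,6,5,6,5,6]

pivot=3, i=-1
j=0: 3≤3, i=0, swap(0,0) ⇒ [3,5,3,6,8,6,5,6,3,3]
j=1: 5>3, skip
j=2: 3≤3, i=1, swap(1,2) ⇒ [3,3,5,6,8,6,5,6,3,3]
j=3: 6>3, skip
j=4: 8>3, skip
j=5: 6>3, skip
j=6: 5>3, skip
j=7: 6>3, skip
j=8: 3≤3, i=2, swap(2,8) ⇒ [3,3,3,6,8,6,5,6,5,3]
swap(3,9) ⇒ [3,3,3,3,8,6,5,6,5,6]; return 3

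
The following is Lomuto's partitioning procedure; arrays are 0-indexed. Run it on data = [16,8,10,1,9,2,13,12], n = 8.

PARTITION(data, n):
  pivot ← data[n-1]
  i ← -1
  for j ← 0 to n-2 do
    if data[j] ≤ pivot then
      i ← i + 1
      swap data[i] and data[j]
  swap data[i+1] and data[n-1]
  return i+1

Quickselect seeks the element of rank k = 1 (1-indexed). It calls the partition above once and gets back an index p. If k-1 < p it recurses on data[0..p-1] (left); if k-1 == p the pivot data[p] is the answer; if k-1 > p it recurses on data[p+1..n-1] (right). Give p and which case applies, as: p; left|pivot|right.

pivot=12, i=-1
j=0: 16>12, skip
j=1: 8≤12, i=0, swap(0,1) ⇒ [8,16,10,1,9,2,13,12]
j=2: 10≤12, i=1, swap(1,2) ⇒ [8,10,16,1,9,2,13,12]
j=3: 1≤12, i=2, swap(2,3) ⇒ [8,10,1,16,9,2,13,12]
j=4: 9≤12, i=3, swap(3,4) ⇒ [8,10,1,9,16,2,13,12]
j=5: 2≤12, i=4, swap(4,5) ⇒ [8,10,1,9,2,16,13,12]
j=6: 13>12, skip
swap(5,7) ⇒ [8,10,1,9,2,12,13,16]; return 5
p = 5; k-1 = 0 < 5 ⇒ left

5; left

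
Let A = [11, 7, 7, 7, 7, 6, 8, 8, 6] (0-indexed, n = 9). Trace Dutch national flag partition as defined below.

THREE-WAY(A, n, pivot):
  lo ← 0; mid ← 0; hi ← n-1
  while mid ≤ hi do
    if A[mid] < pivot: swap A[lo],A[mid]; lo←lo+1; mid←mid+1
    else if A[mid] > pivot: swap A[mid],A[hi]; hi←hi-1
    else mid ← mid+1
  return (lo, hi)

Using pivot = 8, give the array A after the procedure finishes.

lo=0 mid=0 hi=8
11>8: swap(0,8), hi=7 ⇒ [6, 7, 7, 7, 7, 6, 8, 8, 11]
6<8: swap(0,0), lo=1 mid=1 ⇒ [6, 7, 7, 7, 7, 6, 8, 8, 11]
7<8: swap(1,1), lo=2 mid=2 ⇒ [6, 7, 7, 7, 7, 6, 8, 8, 11]
7<8: swap(2,2), lo=3 mid=3 ⇒ [6, 7, 7, 7, 7, 6, 8, 8, 11]
7<8: swap(3,3), lo=4 mid=4 ⇒ [6, 7, 7, 7, 7, 6, 8, 8, 11]
7<8: swap(4,4), lo=5 mid=5 ⇒ [6, 7, 7, 7, 7, 6, 8, 8, 11]
6<8: swap(5,5), lo=6 mid=6 ⇒ [6, 7, 7, 7, 7, 6, 8, 8, 11]
8=8: mid=7
8=8: mid=8
done. lo=6 hi=7; A=[6, 7, 7, 7, 7, 6, 8, 8, 11]

[6, 7, 7, 7, 7, 6, 8, 8, 11]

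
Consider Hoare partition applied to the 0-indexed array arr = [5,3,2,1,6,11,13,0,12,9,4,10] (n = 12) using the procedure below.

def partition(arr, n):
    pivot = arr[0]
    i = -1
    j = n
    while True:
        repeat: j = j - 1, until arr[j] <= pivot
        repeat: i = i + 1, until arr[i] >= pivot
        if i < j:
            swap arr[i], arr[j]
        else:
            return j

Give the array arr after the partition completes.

pivot=5
j stops at 10 (4), i stops at 0 (5); swap ⇒ [4,3,2,1,6,11,13,0,12,9,5,10]
j stops at 7 (0), i stops at 4 (6); swap ⇒ [4,3,2,1,0,11,13,6,12,9,5,10]
j stops at 4, i stops at 5; i≥j ⇒ return 4. arr=[4,3,2,1,0,11,13,6,12,9,5,10]

[4,3,2,1,0,11,13,6,12,9,5,10]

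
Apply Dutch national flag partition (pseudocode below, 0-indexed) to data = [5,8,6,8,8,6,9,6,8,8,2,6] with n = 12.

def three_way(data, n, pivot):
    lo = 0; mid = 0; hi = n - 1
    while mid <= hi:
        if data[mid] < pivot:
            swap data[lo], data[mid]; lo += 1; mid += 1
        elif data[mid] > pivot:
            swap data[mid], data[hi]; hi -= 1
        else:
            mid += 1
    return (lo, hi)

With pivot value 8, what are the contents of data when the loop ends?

pivot = 8; lo=0, mid=0, hi=11
data[mid]=5<8: swap data[0],data[0]; lo=1,mid=1 → [5,8,6,8,8,6,9,6,8,8,2,6]
data[mid]=8=8: mid=2
data[mid]=6<8: swap data[1],data[2]; lo=2,mid=3 → [5,6,8,8,8,6,9,6,8,8,2,6]
data[mid]=8=8: mid=4
data[mid]=8=8: mid=5
data[mid]=6<8: swap data[2],data[5]; lo=3,mid=6 → [5,6,6,8,8,8,9,6,8,8,2,6]
data[mid]=9>8: swap data[6],data[11]; hi=10 → [5,6,6,8,8,8,6,6,8,8,2,9]
data[mid]=6<8: swap data[3],data[6]; lo=4,mid=7 → [5,6,6,6,8,8,8,6,8,8,2,9]
data[mid]=6<8: swap data[4],data[7]; lo=5,mid=8 → [5,6,6,6,6,8,8,8,8,8,2,9]
data[mid]=8=8: mid=9
data[mid]=8=8: mid=10
data[mid]=2<8: swap data[5],data[10]; lo=6,mid=11 → [5,6,6,6,6,2,8,8,8,8,8,9]
end: lo=6, hi=10; data = [5,6,6,6,6,2,8,8,8,8,8,9]

[5,6,6,6,6,2,8,8,8,8,8,9]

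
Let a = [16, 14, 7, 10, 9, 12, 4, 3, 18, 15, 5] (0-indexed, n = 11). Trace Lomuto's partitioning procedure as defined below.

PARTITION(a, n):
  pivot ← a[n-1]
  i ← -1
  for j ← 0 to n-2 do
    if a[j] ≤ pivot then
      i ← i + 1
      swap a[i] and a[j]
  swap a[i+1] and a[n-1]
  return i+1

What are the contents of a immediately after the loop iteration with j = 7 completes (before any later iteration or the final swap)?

pivot=5, i=-1
j=0: 16>5, skip
j=1: 14>5, skip
j=2: 7>5, skip
j=3: 10>5, skip
j=4: 9>5, skip
j=5: 12>5, skip
j=6: 4≤5, i=0, swap(0,6) ⇒ [4, 14, 7, 10, 9, 12, 16, 3, 18, 15, 5]
j=7: 3≤5, i=1, swap(1,7) ⇒ [4, 3, 7, 10, 9, 12, 16, 14, 18, 15, 5]
(after j=7) a = [4, 3, 7, 10, 9, 12, 16, 14, 18, 15, 5]

[4, 3, 7, 10, 9, 12, 16, 14, 18, 15, 5]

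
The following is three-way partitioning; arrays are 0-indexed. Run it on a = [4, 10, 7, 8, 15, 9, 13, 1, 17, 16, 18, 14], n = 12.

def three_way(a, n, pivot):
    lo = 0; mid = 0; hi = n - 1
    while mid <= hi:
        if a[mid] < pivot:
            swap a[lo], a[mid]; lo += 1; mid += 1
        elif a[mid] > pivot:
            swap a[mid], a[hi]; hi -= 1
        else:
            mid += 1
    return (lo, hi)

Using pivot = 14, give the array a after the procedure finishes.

[4, 10, 7, 8, 9, 13, 1, 14, 16, 18, 17, 15]

pivot = 14; lo=0, mid=0, hi=11
a[mid]=4<14: swap a[0],a[0]; lo=1,mid=1 → [4, 10, 7, 8, 15, 9, 13, 1, 17, 16, 18, 14]
a[mid]=10<14: swap a[1],a[1]; lo=2,mid=2 → [4, 10, 7, 8, 15, 9, 13, 1, 17, 16, 18, 14]
a[mid]=7<14: swap a[2],a[2]; lo=3,mid=3 → [4, 10, 7, 8, 15, 9, 13, 1, 17, 16, 18, 14]
a[mid]=8<14: swap a[3],a[3]; lo=4,mid=4 → [4, 10, 7, 8, 15, 9, 13, 1, 17, 16, 18, 14]
a[mid]=15>14: swap a[4],a[11]; hi=10 → [4, 10, 7, 8, 14, 9, 13, 1, 17, 16, 18, 15]
a[mid]=14=14: mid=5
a[mid]=9<14: swap a[4],a[5]; lo=5,mid=6 → [4, 10, 7, 8, 9, 14, 13, 1, 17, 16, 18, 15]
a[mid]=13<14: swap a[5],a[6]; lo=6,mid=7 → [4, 10, 7, 8, 9, 13, 14, 1, 17, 16, 18, 15]
a[mid]=1<14: swap a[6],a[7]; lo=7,mid=8 → [4, 10, 7, 8, 9, 13, 1, 14, 17, 16, 18, 15]
a[mid]=17>14: swap a[8],a[10]; hi=9 → [4, 10, 7, 8, 9, 13, 1, 14, 18, 16, 17, 15]
a[mid]=18>14: swap a[8],a[9]; hi=8 → [4, 10, 7, 8, 9, 13, 1, 14, 16, 18, 17, 15]
a[mid]=16>14: swap a[8],a[8]; hi=7 → [4, 10, 7, 8, 9, 13, 1, 14, 16, 18, 17, 15]
end: lo=7, hi=7; a = [4, 10, 7, 8, 9, 13, 1, 14, 16, 18, 17, 15]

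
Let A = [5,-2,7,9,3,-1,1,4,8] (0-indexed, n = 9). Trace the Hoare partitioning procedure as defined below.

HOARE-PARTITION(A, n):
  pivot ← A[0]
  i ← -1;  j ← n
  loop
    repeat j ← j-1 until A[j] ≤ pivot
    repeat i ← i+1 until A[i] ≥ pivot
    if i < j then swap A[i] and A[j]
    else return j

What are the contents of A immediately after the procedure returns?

pivot = A[0] = 5; i = -1, j = 9
j→7 (A[7]=4≤5), i→0 (A[0]=5≥5); i<j, swap → [4,-2,7,9,3,-1,1,5,8]
j→6 (A[6]=1≤5), i→2 (A[2]=7≥5); i<j, swap → [4,-2,1,9,3,-1,7,5,8]
j→5 (A[5]=-1≤5), i→3 (A[3]=9≥5); i<j, swap → [4,-2,1,-1,3,9,7,5,8]
j→4, i→5; i≥j, return j=4. A = [4,-2,1,-1,3,9,7,5,8]

[4,-2,1,-1,3,9,7,5,8]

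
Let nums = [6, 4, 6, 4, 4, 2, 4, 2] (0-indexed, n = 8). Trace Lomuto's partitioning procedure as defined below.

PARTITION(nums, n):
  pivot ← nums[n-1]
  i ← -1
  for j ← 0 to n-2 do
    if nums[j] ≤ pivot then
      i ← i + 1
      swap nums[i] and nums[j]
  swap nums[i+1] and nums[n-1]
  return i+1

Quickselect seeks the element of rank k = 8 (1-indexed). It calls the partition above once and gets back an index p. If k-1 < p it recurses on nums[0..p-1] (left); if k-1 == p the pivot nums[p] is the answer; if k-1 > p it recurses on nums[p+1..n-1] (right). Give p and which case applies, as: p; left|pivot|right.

1; right

pivot=2, i=-1
j=0: 6>2, skip
j=1: 4>2, skip
j=2: 6>2, skip
j=3: 4>2, skip
j=4: 4>2, skip
j=5: 2≤2, i=0, swap(0,5) ⇒ [2, 4, 6, 4, 4, 6, 4, 2]
j=6: 4>2, skip
swap(1,7) ⇒ [2, 2, 6, 4, 4, 6, 4, 4]; return 1
p = 1; k-1 = 7 > 1 ⇒ right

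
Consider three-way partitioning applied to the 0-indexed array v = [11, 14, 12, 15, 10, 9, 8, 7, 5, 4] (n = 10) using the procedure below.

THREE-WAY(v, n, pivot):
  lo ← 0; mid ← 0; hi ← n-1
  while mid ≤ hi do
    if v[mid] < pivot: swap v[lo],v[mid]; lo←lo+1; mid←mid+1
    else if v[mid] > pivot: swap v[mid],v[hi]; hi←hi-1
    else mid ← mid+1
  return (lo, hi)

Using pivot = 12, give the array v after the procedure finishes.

[11, 4, 5, 10, 9, 8, 7, 12, 15, 14]

pivot = 12; lo=0, mid=0, hi=9
v[mid]=11<12: swap v[0],v[0]; lo=1,mid=1 → [11, 14, 12, 15, 10, 9, 8, 7, 5, 4]
v[mid]=14>12: swap v[1],v[9]; hi=8 → [11, 4, 12, 15, 10, 9, 8, 7, 5, 14]
v[mid]=4<12: swap v[1],v[1]; lo=2,mid=2 → [11, 4, 12, 15, 10, 9, 8, 7, 5, 14]
v[mid]=12=12: mid=3
v[mid]=15>12: swap v[3],v[8]; hi=7 → [11, 4, 12, 5, 10, 9, 8, 7, 15, 14]
v[mid]=5<12: swap v[2],v[3]; lo=3,mid=4 → [11, 4, 5, 12, 10, 9, 8, 7, 15, 14]
v[mid]=10<12: swap v[3],v[4]; lo=4,mid=5 → [11, 4, 5, 10, 12, 9, 8, 7, 15, 14]
v[mid]=9<12: swap v[4],v[5]; lo=5,mid=6 → [11, 4, 5, 10, 9, 12, 8, 7, 15, 14]
v[mid]=8<12: swap v[5],v[6]; lo=6,mid=7 → [11, 4, 5, 10, 9, 8, 12, 7, 15, 14]
v[mid]=7<12: swap v[6],v[7]; lo=7,mid=8 → [11, 4, 5, 10, 9, 8, 7, 12, 15, 14]
end: lo=7, hi=7; v = [11, 4, 5, 10, 9, 8, 7, 12, 15, 14]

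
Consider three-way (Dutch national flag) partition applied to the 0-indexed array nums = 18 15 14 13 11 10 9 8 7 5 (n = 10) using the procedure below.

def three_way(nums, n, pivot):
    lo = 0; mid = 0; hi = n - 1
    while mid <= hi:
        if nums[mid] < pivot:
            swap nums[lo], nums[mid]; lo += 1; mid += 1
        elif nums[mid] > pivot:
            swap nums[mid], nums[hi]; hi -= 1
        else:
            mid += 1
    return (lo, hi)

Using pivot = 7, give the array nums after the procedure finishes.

pivot = 7; lo=0, mid=0, hi=9
nums[mid]=18>7: swap nums[0],nums[9]; hi=8 → 5 15 14 13 11 10 9 8 7 18
nums[mid]=5<7: swap nums[0],nums[0]; lo=1,mid=1 → 5 15 14 13 11 10 9 8 7 18
nums[mid]=15>7: swap nums[1],nums[8]; hi=7 → 5 7 14 13 11 10 9 8 15 18
nums[mid]=7=7: mid=2
nums[mid]=14>7: swap nums[2],nums[7]; hi=6 → 5 7 8 13 11 10 9 14 15 18
nums[mid]=8>7: swap nums[2],nums[6]; hi=5 → 5 7 9 13 11 10 8 14 15 18
nums[mid]=9>7: swap nums[2],nums[5]; hi=4 → 5 7 10 13 11 9 8 14 15 18
nums[mid]=10>7: swap nums[2],nums[4]; hi=3 → 5 7 11 13 10 9 8 14 15 18
nums[mid]=11>7: swap nums[2],nums[3]; hi=2 → 5 7 13 11 10 9 8 14 15 18
nums[mid]=13>7: swap nums[2],nums[2]; hi=1 → 5 7 13 11 10 9 8 14 15 18
end: lo=1, hi=1; nums = 5 7 13 11 10 9 8 14 15 18

5 7 13 11 10 9 8 14 15 18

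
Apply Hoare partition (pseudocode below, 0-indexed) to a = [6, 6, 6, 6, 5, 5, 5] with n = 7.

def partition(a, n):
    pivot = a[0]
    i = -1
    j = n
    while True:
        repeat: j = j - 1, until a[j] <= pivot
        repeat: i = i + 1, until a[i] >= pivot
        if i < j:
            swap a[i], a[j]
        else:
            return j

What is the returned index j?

pivot = a[0] = 6; i = -1, j = 7
j→6 (a[6]=5≤6), i→0 (a[0]=6≥6); i<j, swap → [5, 6, 6, 6, 5, 5, 6]
j→5 (a[5]=5≤6), i→1 (a[1]=6≥6); i<j, swap → [5, 5, 6, 6, 5, 6, 6]
j→4 (a[4]=5≤6), i→2 (a[2]=6≥6); i<j, swap → [5, 5, 5, 6, 6, 6, 6]
j→3, i→3; i≥j, return j=3. a = [5, 5, 5, 6, 6, 6, 6]

3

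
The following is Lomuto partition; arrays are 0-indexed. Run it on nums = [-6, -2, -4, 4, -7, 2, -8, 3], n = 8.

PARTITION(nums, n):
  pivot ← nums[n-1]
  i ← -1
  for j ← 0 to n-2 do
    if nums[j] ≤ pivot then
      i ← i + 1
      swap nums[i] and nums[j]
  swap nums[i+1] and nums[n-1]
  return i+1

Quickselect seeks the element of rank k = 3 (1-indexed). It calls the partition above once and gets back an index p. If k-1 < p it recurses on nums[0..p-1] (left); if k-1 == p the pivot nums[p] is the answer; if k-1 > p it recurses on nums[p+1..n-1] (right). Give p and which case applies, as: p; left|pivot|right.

6; left

pivot = nums[7] = 3; i = -1
j=0: nums[0]=-6 ≤ 3 → i=0, swap nums[0],nums[0] (no change) → [-6, -2, -4, 4, -7, 2, -8, 3]
j=1: nums[1]=-2 ≤ 3 → i=1, swap nums[1],nums[1] (no change) → [-6, -2, -4, 4, -7, 2, -8, 3]
j=2: nums[2]=-4 ≤ 3 → i=2, swap nums[2],nums[2] (no change) → [-6, -2, -4, 4, -7, 2, -8, 3]
j=3: nums[3]=4 > 3 → no swap
j=4: nums[4]=-7 ≤ 3 → i=3, swap nums[3],nums[4] → [-6, -2, -4, -7, 4, 2, -8, 3]
j=5: nums[5]=2 ≤ 3 → i=4, swap nums[4],nums[5] → [-6, -2, -4, -7, 2, 4, -8, 3]
j=6: nums[6]=-8 ≤ 3 → i=5, swap nums[5],nums[6] → [-6, -2, -4, -7, 2, -8, 4, 3]
final swap nums[6],nums[7] → [-6, -2, -4, -7, 2, -8, 3, 4]; return 6
p = 6; k-1 = 2 < 6 ⇒ left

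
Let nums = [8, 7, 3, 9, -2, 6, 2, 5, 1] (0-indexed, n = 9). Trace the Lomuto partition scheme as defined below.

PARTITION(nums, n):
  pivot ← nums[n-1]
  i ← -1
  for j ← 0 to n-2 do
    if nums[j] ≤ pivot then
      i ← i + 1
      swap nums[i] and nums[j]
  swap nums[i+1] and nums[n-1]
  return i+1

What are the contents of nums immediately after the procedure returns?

pivot = nums[8] = 1; i = -1
j=0: nums[0]=8 > 1 → no swap
j=1: nums[1]=7 > 1 → no swap
j=2: nums[2]=3 > 1 → no swap
j=3: nums[3]=9 > 1 → no swap
j=4: nums[4]=-2 ≤ 1 → i=0, swap nums[0],nums[4] → [-2, 7, 3, 9, 8, 6, 2, 5, 1]
j=5: nums[5]=6 > 1 → no swap
j=6: nums[6]=2 > 1 → no swap
j=7: nums[7]=5 > 1 → no swap
final swap nums[1],nums[8] → [-2, 1, 3, 9, 8, 6, 2, 5, 7]; return 1

[-2, 1, 3, 9, 8, 6, 2, 5, 7]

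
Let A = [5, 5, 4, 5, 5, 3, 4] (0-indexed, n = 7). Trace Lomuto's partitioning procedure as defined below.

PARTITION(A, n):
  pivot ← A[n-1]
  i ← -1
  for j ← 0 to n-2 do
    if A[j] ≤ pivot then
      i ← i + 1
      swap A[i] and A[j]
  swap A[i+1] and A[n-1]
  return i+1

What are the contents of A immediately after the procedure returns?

[4, 3, 4, 5, 5, 5, 5]

pivot=4, i=-1
j=0: 5>4, skip
j=1: 5>4, skip
j=2: 4≤4, i=0, swap(0,2) ⇒ [4, 5, 5, 5, 5, 3, 4]
j=3: 5>4, skip
j=4: 5>4, skip
j=5: 3≤4, i=1, swap(1,5) ⇒ [4, 3, 5, 5, 5, 5, 4]
swap(2,6) ⇒ [4, 3, 4, 5, 5, 5, 5]; return 2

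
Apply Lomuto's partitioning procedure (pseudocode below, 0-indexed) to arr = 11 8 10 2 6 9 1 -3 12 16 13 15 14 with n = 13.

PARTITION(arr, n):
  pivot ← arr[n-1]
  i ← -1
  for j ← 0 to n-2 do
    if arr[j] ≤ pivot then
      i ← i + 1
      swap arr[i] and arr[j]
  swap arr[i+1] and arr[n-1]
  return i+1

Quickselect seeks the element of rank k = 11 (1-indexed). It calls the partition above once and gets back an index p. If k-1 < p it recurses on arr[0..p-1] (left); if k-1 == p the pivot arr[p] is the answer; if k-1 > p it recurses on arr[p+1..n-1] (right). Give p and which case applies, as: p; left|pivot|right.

10; pivot

pivot = arr[12] = 14; i = -1
j=0: arr[0]=11 ≤ 14 → i=0, swap arr[0],arr[0] (no change) → 11 8 10 2 6 9 1 -3 12 16 13 15 14
j=1: arr[1]=8 ≤ 14 → i=1, swap arr[1],arr[1] (no change) → 11 8 10 2 6 9 1 -3 12 16 13 15 14
j=2: arr[2]=10 ≤ 14 → i=2, swap arr[2],arr[2] (no change) → 11 8 10 2 6 9 1 -3 12 16 13 15 14
j=3: arr[3]=2 ≤ 14 → i=3, swap arr[3],arr[3] (no change) → 11 8 10 2 6 9 1 -3 12 16 13 15 14
j=4: arr[4]=6 ≤ 14 → i=4, swap arr[4],arr[4] (no change) → 11 8 10 2 6 9 1 -3 12 16 13 15 14
j=5: arr[5]=9 ≤ 14 → i=5, swap arr[5],arr[5] (no change) → 11 8 10 2 6 9 1 -3 12 16 13 15 14
j=6: arr[6]=1 ≤ 14 → i=6, swap arr[6],arr[6] (no change) → 11 8 10 2 6 9 1 -3 12 16 13 15 14
j=7: arr[7]=-3 ≤ 14 → i=7, swap arr[7],arr[7] (no change) → 11 8 10 2 6 9 1 -3 12 16 13 15 14
j=8: arr[8]=12 ≤ 14 → i=8, swap arr[8],arr[8] (no change) → 11 8 10 2 6 9 1 -3 12 16 13 15 14
j=9: arr[9]=16 > 14 → no swap
j=10: arr[10]=13 ≤ 14 → i=9, swap arr[9],arr[10] → 11 8 10 2 6 9 1 -3 12 13 16 15 14
j=11: arr[11]=15 > 14 → no swap
final swap arr[10],arr[12] → 11 8 10 2 6 9 1 -3 12 13 14 15 16; return 10
p = 10; k-1 = 10 == 10 ⇒ pivot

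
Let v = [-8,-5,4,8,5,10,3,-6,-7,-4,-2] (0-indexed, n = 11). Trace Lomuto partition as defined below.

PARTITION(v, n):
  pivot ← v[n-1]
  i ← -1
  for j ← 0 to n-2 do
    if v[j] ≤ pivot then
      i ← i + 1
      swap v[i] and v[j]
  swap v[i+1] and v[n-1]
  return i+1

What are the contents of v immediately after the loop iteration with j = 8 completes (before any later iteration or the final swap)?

pivot=-2, i=-1
j=0: -8≤-2, i=0, swap(0,0) ⇒ [-8,-5,4,8,5,10,3,-6,-7,-4,-2]
j=1: -5≤-2, i=1, swap(1,1) ⇒ [-8,-5,4,8,5,10,3,-6,-7,-4,-2]
j=2: 4>-2, skip
j=3: 8>-2, skip
j=4: 5>-2, skip
j=5: 10>-2, skip
j=6: 3>-2, skip
j=7: -6≤-2, i=2, swap(2,7) ⇒ [-8,-5,-6,8,5,10,3,4,-7,-4,-2]
j=8: -7≤-2, i=3, swap(3,8) ⇒ [-8,-5,-6,-7,5,10,3,4,8,-4,-2]
(after j=8) v = [-8,-5,-6,-7,5,10,3,4,8,-4,-2]

[-8,-5,-6,-7,5,10,3,4,8,-4,-2]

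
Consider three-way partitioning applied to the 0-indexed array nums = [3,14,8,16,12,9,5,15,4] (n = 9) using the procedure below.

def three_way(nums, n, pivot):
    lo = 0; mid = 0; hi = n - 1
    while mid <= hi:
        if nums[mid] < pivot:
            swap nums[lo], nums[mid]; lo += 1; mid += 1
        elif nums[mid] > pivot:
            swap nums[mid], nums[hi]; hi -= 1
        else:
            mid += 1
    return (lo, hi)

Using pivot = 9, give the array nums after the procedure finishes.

[3,4,8,5,9,12,15,16,14]

lo=0 mid=0 hi=8
3<9: swap(0,0), lo=1 mid=1 ⇒ [3,14,8,16,12,9,5,15,4]
14>9: swap(1,8), hi=7 ⇒ [3,4,8,16,12,9,5,15,14]
4<9: swap(1,1), lo=2 mid=2 ⇒ [3,4,8,16,12,9,5,15,14]
8<9: swap(2,2), lo=3 mid=3 ⇒ [3,4,8,16,12,9,5,15,14]
16>9: swap(3,7), hi=6 ⇒ [3,4,8,15,12,9,5,16,14]
15>9: swap(3,6), hi=5 ⇒ [3,4,8,5,12,9,15,16,14]
5<9: swap(3,3), lo=4 mid=4 ⇒ [3,4,8,5,12,9,15,16,14]
12>9: swap(4,5), hi=4 ⇒ [3,4,8,5,9,12,15,16,14]
9=9: mid=5
done. lo=4 hi=4; nums=[3,4,8,5,9,12,15,16,14]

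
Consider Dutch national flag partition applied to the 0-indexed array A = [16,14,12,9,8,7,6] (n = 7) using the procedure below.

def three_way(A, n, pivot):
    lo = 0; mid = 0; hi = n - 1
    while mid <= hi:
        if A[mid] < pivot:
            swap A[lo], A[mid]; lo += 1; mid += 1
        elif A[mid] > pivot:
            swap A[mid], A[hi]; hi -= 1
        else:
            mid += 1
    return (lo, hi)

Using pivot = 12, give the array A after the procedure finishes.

pivot = 12; lo=0, mid=0, hi=6
A[mid]=16>12: swap A[0],A[6]; hi=5 → [6,14,12,9,8,7,16]
A[mid]=6<12: swap A[0],A[0]; lo=1,mid=1 → [6,14,12,9,8,7,16]
A[mid]=14>12: swap A[1],A[5]; hi=4 → [6,7,12,9,8,14,16]
A[mid]=7<12: swap A[1],A[1]; lo=2,mid=2 → [6,7,12,9,8,14,16]
A[mid]=12=12: mid=3
A[mid]=9<12: swap A[2],A[3]; lo=3,mid=4 → [6,7,9,12,8,14,16]
A[mid]=8<12: swap A[3],A[4]; lo=4,mid=5 → [6,7,9,8,12,14,16]
end: lo=4, hi=4; A = [6,7,9,8,12,14,16]

[6,7,9,8,12,14,16]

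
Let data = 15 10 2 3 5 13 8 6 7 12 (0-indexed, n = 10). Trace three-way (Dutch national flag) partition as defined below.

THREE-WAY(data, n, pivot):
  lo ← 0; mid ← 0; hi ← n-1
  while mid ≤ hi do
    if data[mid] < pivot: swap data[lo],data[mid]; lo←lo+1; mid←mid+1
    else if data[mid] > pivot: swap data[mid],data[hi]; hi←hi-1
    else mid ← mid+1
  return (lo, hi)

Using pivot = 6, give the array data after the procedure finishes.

5 2 3 6 13 8 10 7 12 15

pivot = 6; lo=0, mid=0, hi=9
data[mid]=15>6: swap data[0],data[9]; hi=8 → 12 10 2 3 5 13 8 6 7 15
data[mid]=12>6: swap data[0],data[8]; hi=7 → 7 10 2 3 5 13 8 6 12 15
data[mid]=7>6: swap data[0],data[7]; hi=6 → 6 10 2 3 5 13 8 7 12 15
data[mid]=6=6: mid=1
data[mid]=10>6: swap data[1],data[6]; hi=5 → 6 8 2 3 5 13 10 7 12 15
data[mid]=8>6: swap data[1],data[5]; hi=4 → 6 13 2 3 5 8 10 7 12 15
data[mid]=13>6: swap data[1],data[4]; hi=3 → 6 5 2 3 13 8 10 7 12 15
data[mid]=5<6: swap data[0],data[1]; lo=1,mid=2 → 5 6 2 3 13 8 10 7 12 15
data[mid]=2<6: swap data[1],data[2]; lo=2,mid=3 → 5 2 6 3 13 8 10 7 12 15
data[mid]=3<6: swap data[2],data[3]; lo=3,mid=4 → 5 2 3 6 13 8 10 7 12 15
end: lo=3, hi=3; data = 5 2 3 6 13 8 10 7 12 15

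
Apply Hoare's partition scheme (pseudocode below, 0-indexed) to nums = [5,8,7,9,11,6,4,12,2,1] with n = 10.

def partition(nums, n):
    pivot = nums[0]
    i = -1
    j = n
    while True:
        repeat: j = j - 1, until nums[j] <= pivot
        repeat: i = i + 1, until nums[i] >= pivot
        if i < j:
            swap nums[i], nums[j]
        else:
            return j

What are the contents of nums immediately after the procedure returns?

[1,2,4,9,11,6,7,12,8,5]

pivot=5
j stops at 9 (1), i stops at 0 (5); swap ⇒ [1,8,7,9,11,6,4,12,2,5]
j stops at 8 (2), i stops at 1 (8); swap ⇒ [1,2,7,9,11,6,4,12,8,5]
j stops at 6 (4), i stops at 2 (7); swap ⇒ [1,2,4,9,11,6,7,12,8,5]
j stops at 2, i stops at 3; i≥j ⇒ return 2. nums=[1,2,4,9,11,6,7,12,8,5]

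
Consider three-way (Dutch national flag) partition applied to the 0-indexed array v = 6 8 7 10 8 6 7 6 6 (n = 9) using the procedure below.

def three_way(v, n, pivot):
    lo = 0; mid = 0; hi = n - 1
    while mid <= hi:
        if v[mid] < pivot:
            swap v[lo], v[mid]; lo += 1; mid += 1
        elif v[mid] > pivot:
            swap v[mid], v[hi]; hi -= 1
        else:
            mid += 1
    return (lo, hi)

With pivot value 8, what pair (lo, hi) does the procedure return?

(6, 7)

pivot = 8; lo=0, mid=0, hi=8
v[mid]=6<8: swap v[0],v[0]; lo=1,mid=1 → 6 8 7 10 8 6 7 6 6
v[mid]=8=8: mid=2
v[mid]=7<8: swap v[1],v[2]; lo=2,mid=3 → 6 7 8 10 8 6 7 6 6
v[mid]=10>8: swap v[3],v[8]; hi=7 → 6 7 8 6 8 6 7 6 10
v[mid]=6<8: swap v[2],v[3]; lo=3,mid=4 → 6 7 6 8 8 6 7 6 10
v[mid]=8=8: mid=5
v[mid]=6<8: swap v[3],v[5]; lo=4,mid=6 → 6 7 6 6 8 8 7 6 10
v[mid]=7<8: swap v[4],v[6]; lo=5,mid=7 → 6 7 6 6 7 8 8 6 10
v[mid]=6<8: swap v[5],v[7]; lo=6,mid=8 → 6 7 6 6 7 6 8 8 10
end: lo=6, hi=7; v = 6 7 6 6 7 6 8 8 10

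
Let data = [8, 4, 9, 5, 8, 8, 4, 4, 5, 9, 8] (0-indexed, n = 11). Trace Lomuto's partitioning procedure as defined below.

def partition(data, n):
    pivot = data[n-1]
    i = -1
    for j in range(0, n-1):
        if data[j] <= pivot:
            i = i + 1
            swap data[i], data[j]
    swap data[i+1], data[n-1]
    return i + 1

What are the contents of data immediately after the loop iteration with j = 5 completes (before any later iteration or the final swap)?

[8, 4, 5, 8, 8, 9, 4, 4, 5, 9, 8]

pivot = data[10] = 8; i = -1
j=0: data[0]=8 ≤ 8 → i=0, swap data[0],data[0] (no change) → [8, 4, 9, 5, 8, 8, 4, 4, 5, 9, 8]
j=1: data[1]=4 ≤ 8 → i=1, swap data[1],data[1] (no change) → [8, 4, 9, 5, 8, 8, 4, 4, 5, 9, 8]
j=2: data[2]=9 > 8 → no swap
j=3: data[3]=5 ≤ 8 → i=2, swap data[2],data[3] → [8, 4, 5, 9, 8, 8, 4, 4, 5, 9, 8]
j=4: data[4]=8 ≤ 8 → i=3, swap data[3],data[4] → [8, 4, 5, 8, 9, 8, 4, 4, 5, 9, 8]
j=5: data[5]=8 ≤ 8 → i=4, swap data[4],data[5] → [8, 4, 5, 8, 8, 9, 4, 4, 5, 9, 8]
(after j=5) data = [8, 4, 5, 8, 8, 9, 4, 4, 5, 9, 8]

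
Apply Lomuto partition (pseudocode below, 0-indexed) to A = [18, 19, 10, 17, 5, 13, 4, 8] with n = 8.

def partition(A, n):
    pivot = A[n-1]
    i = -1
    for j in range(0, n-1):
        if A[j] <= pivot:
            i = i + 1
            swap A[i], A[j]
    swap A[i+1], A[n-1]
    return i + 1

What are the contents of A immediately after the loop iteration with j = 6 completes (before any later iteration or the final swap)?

[5, 4, 10, 17, 18, 13, 19, 8]

pivot=8, i=-1
j=0: 18>8, skip
j=1: 19>8, skip
j=2: 10>8, skip
j=3: 17>8, skip
j=4: 5≤8, i=0, swap(0,4) ⇒ [5, 19, 10, 17, 18, 13, 4, 8]
j=5: 13>8, skip
j=6: 4≤8, i=1, swap(1,6) ⇒ [5, 4, 10, 17, 18, 13, 19, 8]
(after j=6) A = [5, 4, 10, 17, 18, 13, 19, 8]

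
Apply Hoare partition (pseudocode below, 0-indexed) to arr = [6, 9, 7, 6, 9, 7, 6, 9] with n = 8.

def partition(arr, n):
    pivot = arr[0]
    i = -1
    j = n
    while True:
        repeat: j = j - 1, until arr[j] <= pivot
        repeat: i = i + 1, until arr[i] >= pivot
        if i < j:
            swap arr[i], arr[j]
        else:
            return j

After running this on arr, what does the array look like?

[6, 6, 7, 9, 9, 7, 6, 9]

pivot=6
j stops at 6 (6), i stops at 0 (6); swap ⇒ [6, 9, 7, 6, 9, 7, 6, 9]
j stops at 3 (6), i stops at 1 (9); swap ⇒ [6, 6, 7, 9, 9, 7, 6, 9]
j stops at 1, i stops at 2; i≥j ⇒ return 1. arr=[6, 6, 7, 9, 9, 7, 6, 9]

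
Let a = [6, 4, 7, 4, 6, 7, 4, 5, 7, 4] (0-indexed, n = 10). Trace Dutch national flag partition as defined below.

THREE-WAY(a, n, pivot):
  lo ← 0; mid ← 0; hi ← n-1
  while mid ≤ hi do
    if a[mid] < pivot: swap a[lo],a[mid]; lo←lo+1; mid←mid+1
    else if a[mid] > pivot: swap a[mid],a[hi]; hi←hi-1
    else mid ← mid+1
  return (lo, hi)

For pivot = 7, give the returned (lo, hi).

lo=0 mid=0 hi=9
6<7: swap(0,0), lo=1 mid=1 ⇒ [6, 4, 7, 4, 6, 7, 4, 5, 7, 4]
4<7: swap(1,1), lo=2 mid=2 ⇒ [6, 4, 7, 4, 6, 7, 4, 5, 7, 4]
7=7: mid=3
4<7: swap(2,3), lo=3 mid=4 ⇒ [6, 4, 4, 7, 6, 7, 4, 5, 7, 4]
6<7: swap(3,4), lo=4 mid=5 ⇒ [6, 4, 4, 6, 7, 7, 4, 5, 7, 4]
7=7: mid=6
4<7: swap(4,6), lo=5 mid=7 ⇒ [6, 4, 4, 6, 4, 7, 7, 5, 7, 4]
5<7: swap(5,7), lo=6 mid=8 ⇒ [6, 4, 4, 6, 4, 5, 7, 7, 7, 4]
7=7: mid=9
4<7: swap(6,9), lo=7 mid=10 ⇒ [6, 4, 4, 6, 4, 5, 4, 7, 7, 7]
done. lo=7 hi=9; a=[6, 4, 4, 6, 4, 5, 4, 7, 7, 7]

(7, 9)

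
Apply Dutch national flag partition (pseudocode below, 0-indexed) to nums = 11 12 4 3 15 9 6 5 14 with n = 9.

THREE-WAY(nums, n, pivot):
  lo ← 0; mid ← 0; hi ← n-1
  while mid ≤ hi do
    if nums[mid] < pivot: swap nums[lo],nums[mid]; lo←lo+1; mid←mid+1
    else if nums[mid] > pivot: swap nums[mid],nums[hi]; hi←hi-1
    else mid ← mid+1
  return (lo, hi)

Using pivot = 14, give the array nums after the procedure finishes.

pivot = 14; lo=0, mid=0, hi=8
nums[mid]=11<14: swap nums[0],nums[0]; lo=1,mid=1 → 11 12 4 3 15 9 6 5 14
nums[mid]=12<14: swap nums[1],nums[1]; lo=2,mid=2 → 11 12 4 3 15 9 6 5 14
nums[mid]=4<14: swap nums[2],nums[2]; lo=3,mid=3 → 11 12 4 3 15 9 6 5 14
nums[mid]=3<14: swap nums[3],nums[3]; lo=4,mid=4 → 11 12 4 3 15 9 6 5 14
nums[mid]=15>14: swap nums[4],nums[8]; hi=7 → 11 12 4 3 14 9 6 5 15
nums[mid]=14=14: mid=5
nums[mid]=9<14: swap nums[4],nums[5]; lo=5,mid=6 → 11 12 4 3 9 14 6 5 15
nums[mid]=6<14: swap nums[5],nums[6]; lo=6,mid=7 → 11 12 4 3 9 6 14 5 15
nums[mid]=5<14: swap nums[6],nums[7]; lo=7,mid=8 → 11 12 4 3 9 6 5 14 15
end: lo=7, hi=7; nums = 11 12 4 3 9 6 5 14 15

11 12 4 3 9 6 5 14 15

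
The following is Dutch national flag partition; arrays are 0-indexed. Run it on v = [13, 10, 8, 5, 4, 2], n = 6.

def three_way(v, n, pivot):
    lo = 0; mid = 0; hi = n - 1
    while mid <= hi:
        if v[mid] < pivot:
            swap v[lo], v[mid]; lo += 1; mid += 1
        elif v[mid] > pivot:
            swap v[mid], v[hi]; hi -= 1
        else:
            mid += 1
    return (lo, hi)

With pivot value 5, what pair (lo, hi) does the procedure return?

pivot = 5; lo=0, mid=0, hi=5
v[mid]=13>5: swap v[0],v[5]; hi=4 → [2, 10, 8, 5, 4, 13]
v[mid]=2<5: swap v[0],v[0]; lo=1,mid=1 → [2, 10, 8, 5, 4, 13]
v[mid]=10>5: swap v[1],v[4]; hi=3 → [2, 4, 8, 5, 10, 13]
v[mid]=4<5: swap v[1],v[1]; lo=2,mid=2 → [2, 4, 8, 5, 10, 13]
v[mid]=8>5: swap v[2],v[3]; hi=2 → [2, 4, 5, 8, 10, 13]
v[mid]=5=5: mid=3
end: lo=2, hi=2; v = [2, 4, 5, 8, 10, 13]

(2, 2)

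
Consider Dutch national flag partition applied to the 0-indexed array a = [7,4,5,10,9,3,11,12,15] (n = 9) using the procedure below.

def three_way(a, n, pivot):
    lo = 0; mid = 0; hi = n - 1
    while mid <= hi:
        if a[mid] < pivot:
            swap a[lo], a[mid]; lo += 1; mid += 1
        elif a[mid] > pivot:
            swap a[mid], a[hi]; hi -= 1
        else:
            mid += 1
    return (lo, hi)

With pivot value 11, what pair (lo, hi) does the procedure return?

pivot = 11; lo=0, mid=0, hi=8
a[mid]=7<11: swap a[0],a[0]; lo=1,mid=1 → [7,4,5,10,9,3,11,12,15]
a[mid]=4<11: swap a[1],a[1]; lo=2,mid=2 → [7,4,5,10,9,3,11,12,15]
a[mid]=5<11: swap a[2],a[2]; lo=3,mid=3 → [7,4,5,10,9,3,11,12,15]
a[mid]=10<11: swap a[3],a[3]; lo=4,mid=4 → [7,4,5,10,9,3,11,12,15]
a[mid]=9<11: swap a[4],a[4]; lo=5,mid=5 → [7,4,5,10,9,3,11,12,15]
a[mid]=3<11: swap a[5],a[5]; lo=6,mid=6 → [7,4,5,10,9,3,11,12,15]
a[mid]=11=11: mid=7
a[mid]=12>11: swap a[7],a[8]; hi=7 → [7,4,5,10,9,3,11,15,12]
a[mid]=15>11: swap a[7],a[7]; hi=6 → [7,4,5,10,9,3,11,15,12]
end: lo=6, hi=6; a = [7,4,5,10,9,3,11,15,12]

(6, 6)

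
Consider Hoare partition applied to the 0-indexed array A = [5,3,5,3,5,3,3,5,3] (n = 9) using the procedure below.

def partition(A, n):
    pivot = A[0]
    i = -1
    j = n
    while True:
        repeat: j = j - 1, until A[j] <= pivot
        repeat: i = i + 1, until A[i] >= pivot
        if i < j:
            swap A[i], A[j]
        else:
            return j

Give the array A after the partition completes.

[3,3,5,3,3,3,5,5,5]

pivot=5
j stops at 8 (3), i stops at 0 (5); swap ⇒ [3,3,5,3,5,3,3,5,5]
j stops at 7 (5), i stops at 2 (5); swap ⇒ [3,3,5,3,5,3,3,5,5]
j stops at 6 (3), i stops at 4 (5); swap ⇒ [3,3,5,3,3,3,5,5,5]
j stops at 5, i stops at 6; i≥j ⇒ return 5. A=[3,3,5,3,3,3,5,5,5]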